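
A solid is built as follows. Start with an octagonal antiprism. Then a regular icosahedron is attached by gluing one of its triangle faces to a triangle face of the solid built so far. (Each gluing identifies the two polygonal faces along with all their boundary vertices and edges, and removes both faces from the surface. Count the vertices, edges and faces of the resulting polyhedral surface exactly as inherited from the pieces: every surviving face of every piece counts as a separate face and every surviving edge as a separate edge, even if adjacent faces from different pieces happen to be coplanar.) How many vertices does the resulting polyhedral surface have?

25

An octagonal antiprism: V=16, E=32, F=18.
Attach a regular icosahedron (V=12, E=30, F=20) along a 3-gon: merge 3 vertices and 3 edges, delete both glued faces → V=25, E=59, F=36.
Check: V − E + F = 25 − 59 + 36 = 2.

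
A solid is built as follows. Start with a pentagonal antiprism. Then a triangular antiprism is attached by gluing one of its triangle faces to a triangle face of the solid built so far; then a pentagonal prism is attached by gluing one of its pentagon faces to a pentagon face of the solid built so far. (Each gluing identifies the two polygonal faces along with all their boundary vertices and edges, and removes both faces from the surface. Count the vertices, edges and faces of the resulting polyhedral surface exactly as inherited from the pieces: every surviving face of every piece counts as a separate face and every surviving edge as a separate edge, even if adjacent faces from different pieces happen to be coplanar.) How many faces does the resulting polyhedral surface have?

23

A pentagonal antiprism: V=10, E=20, F=12.
Attach a triangular antiprism (V=6, E=12, F=8) along a 3-gon: merge 3 vertices and 3 edges, delete both glued faces → V=13, E=29, F=18.
Attach a pentagonal prism (V=10, E=15, F=7) along a 5-gon: merge 5 vertices and 5 edges, delete both glued faces → V=18, E=39, F=23.
Check: V − E + F = 18 − 39 + 23 = 2.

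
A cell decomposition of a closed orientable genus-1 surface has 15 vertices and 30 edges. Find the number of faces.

15

For a closed orientable surface of genus 1, χ = 2 − 2·1 = 0.
F = 0 − V + E = 0 − 15 + 30 = 15.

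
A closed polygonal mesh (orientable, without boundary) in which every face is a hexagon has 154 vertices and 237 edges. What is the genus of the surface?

Every face is a hexagon and each edge borders two faces, so 6F = 2·237, giving F = 79.
χ = V − E + F = 154 − 237 + 79 = -4.
For a closed orientable surface χ = 2 − 2g, so g = (2 − (-4))/2 = 3.

3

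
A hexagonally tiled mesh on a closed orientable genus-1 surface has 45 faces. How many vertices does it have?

χ = 2 − 2·1 = 0, and every face is a hexagon so 6F = 2E.
E = 6·45/2 = 135. Then V = 0 + E − F = 0 + 135 − 45 = 90.

90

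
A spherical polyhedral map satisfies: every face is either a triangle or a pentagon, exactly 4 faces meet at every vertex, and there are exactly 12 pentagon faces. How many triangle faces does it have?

Let x be the number of triangles; then F = 12 + x.
Edge–face incidences: 2E = 5·12 + 3·x = 60 + 3x.
Every vertex has degree 4, so 4V = 2E.
Euler: V − E + F = 2 ⇒ (2E)/4 − E + (12 + x) = 2.
Multiply by 8: 2·(2E) − 4·(2E) + 8·(12 + x) = 16, i.e. 96 + 8x − 2·(60 + 3x) = 16.
Collecting terms: 2x − 24 = 16, so 2x = 40, so x = 20.
Then 2E = 60 + 3·20 = 120, so E = 60, V = 2E/4 = 30, F = 12 + 20 = 32.

20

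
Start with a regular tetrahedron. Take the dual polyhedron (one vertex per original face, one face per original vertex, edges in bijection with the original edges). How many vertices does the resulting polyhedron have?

4

The base solid has V = 4, E = 6, F = 4.
The dual swaps V and F and preserves E: V′ = F = 4, E′ = E = 6, F′ = V = 4.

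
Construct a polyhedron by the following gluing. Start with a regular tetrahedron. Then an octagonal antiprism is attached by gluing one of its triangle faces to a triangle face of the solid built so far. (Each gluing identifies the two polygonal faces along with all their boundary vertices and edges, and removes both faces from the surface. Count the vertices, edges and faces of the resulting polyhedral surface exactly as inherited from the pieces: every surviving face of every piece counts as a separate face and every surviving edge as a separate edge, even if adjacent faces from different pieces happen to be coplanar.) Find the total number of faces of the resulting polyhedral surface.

A regular tetrahedron: V=4, E=6, F=4.
Attach an octagonal antiprism (V=16, E=32, F=18) along a 3-gon: merge 3 vertices and 3 edges, delete both glued faces → V=17, E=35, F=20.
Check: V − E + F = 17 − 35 + 20 = 2.

20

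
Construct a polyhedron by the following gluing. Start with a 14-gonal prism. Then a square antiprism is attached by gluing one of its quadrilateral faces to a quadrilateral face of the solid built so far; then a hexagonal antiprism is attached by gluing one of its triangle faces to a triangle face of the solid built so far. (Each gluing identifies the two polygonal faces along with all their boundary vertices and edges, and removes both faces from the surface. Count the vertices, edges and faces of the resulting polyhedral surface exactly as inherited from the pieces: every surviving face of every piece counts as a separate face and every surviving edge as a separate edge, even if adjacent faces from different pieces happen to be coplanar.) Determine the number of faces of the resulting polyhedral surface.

36

A 14-gonal prism: V=28, E=42, F=16.
Attach a square antiprism (V=8, E=16, F=10) along a 4-gon: merge 4 vertices and 4 edges, delete both glued faces → V=32, E=54, F=24.
Attach a hexagonal antiprism (V=12, E=24, F=14) along a 3-gon: merge 3 vertices and 3 edges, delete both glued faces → V=41, E=75, F=36.
Check: V − E + F = 41 − 75 + 36 = 2.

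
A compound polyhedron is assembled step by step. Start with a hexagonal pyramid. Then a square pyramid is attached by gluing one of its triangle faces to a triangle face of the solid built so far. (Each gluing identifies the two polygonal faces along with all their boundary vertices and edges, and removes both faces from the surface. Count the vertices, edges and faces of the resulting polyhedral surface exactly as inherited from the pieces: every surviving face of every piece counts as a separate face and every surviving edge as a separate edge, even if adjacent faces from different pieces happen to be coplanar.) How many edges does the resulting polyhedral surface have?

17

A hexagonal pyramid: V=7, E=12, F=7.
Attach a square pyramid (V=5, E=8, F=5) along a 3-gon: merge 3 vertices and 3 edges, delete both glued faces → V=9, E=17, F=10.
Check: V − E + F = 9 − 17 + 10 = 2.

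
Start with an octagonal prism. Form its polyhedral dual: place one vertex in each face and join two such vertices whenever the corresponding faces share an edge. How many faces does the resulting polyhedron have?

The base solid has V = 16, E = 24, F = 10.
The dual swaps V and F and preserves E: V′ = F = 10, E′ = E = 24, F′ = V = 16.

16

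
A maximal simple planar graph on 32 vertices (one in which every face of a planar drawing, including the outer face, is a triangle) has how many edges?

90

In a plane triangulation 3F = 2E and V − E + F = 2, so E = 3V − 6 = 3·32 − 6 = 90.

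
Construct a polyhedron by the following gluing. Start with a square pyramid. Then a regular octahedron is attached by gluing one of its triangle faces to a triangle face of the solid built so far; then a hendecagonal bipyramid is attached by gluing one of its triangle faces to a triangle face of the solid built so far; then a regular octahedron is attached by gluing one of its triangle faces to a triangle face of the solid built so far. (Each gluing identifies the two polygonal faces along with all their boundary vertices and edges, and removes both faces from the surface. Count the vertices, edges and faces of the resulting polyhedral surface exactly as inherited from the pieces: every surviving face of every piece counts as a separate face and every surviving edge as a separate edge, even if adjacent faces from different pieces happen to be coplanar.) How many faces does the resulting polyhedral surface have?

37

A square pyramid: V=5, E=8, F=5.
Attach a regular octahedron (V=6, E=12, F=8) along a 3-gon: merge 3 vertices and 3 edges, delete both glued faces → V=8, E=17, F=11.
Attach a hendecagonal bipyramid (V=13, E=33, F=22) along a 3-gon: merge 3 vertices and 3 edges, delete both glued faces → V=18, E=47, F=31.
Attach a regular octahedron (V=6, E=12, F=8) along a 3-gon: merge 3 vertices and 3 edges, delete both glued faces → V=21, E=56, F=37.
Check: V − E + F = 21 − 56 + 37 = 2.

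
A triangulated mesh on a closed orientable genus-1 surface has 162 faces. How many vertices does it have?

χ = 2 − 2·1 = 0, and every face is a triangle so 3F = 2E.
E = 3·162/2 = 243. Then V = 0 + E − F = 0 + 243 − 162 = 81.

81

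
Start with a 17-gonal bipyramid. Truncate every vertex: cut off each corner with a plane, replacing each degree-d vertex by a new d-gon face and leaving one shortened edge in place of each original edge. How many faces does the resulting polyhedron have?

53

The base solid has V = 19, E = 51, F = 34.
Truncation replaces each original edge-end by a new vertex, so V′ = 2E = 102.
Each original edge survives, and each old vertex of degree d contributes d new edges; summing degrees gives Σd = 2E, so E′ = E + 2E = 3E = 153.
Each original face survives and each original vertex becomes one new face: F′ = F + V = 53.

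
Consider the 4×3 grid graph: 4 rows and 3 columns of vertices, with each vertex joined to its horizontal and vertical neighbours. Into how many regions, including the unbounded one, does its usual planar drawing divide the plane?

7

The grid has V = 4·3 = 12 vertices and E = 4·2 + 3·3 = 17 edges.
F = 2 − V + E = 2 − 12 + 17 = 7.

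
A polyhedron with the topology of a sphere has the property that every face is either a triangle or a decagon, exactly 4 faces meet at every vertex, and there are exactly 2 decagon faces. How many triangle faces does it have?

Let x be the number of triangles; then F = 2 + x.
Edge–face incidences: 2E = 10·2 + 3·x = 20 + 3x.
Every vertex has degree 4, so 4V = 2E.
Euler: V − E + F = 2 ⇒ (2E)/4 − E + (2 + x) = 2.
Multiply by 8: 2·(2E) − 4·(2E) + 8·(2 + x) = 16, i.e. 16 + 8x − 2·(20 + 3x) = 16.
Collecting terms: 2x − 24 = 16, so 2x = 40, so x = 20.
Then 2E = 20 + 3·20 = 80, so E = 40, V = 2E/4 = 20, F = 2 + 20 = 22.

20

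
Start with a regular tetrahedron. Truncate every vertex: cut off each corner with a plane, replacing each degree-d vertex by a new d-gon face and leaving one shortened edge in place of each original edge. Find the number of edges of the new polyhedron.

18

The base solid has V = 4, E = 6, F = 4.
Truncation replaces each original edge-end by a new vertex, so V′ = 2E = 12.
Each original edge survives, and each old vertex of degree d contributes d new edges; summing degrees gives Σd = 2E, so E′ = E + 2E = 3E = 18.
Each original face survives and each original vertex becomes one new face: F′ = F + V = 8.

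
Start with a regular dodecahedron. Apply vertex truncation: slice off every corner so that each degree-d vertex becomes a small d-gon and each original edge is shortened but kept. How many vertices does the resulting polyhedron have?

The base solid has V = 20, E = 30, F = 12.
Truncation replaces each original edge-end by a new vertex, so V′ = 2E = 60.
Each original edge survives, and each old vertex of degree d contributes d new edges; summing degrees gives Σd = 2E, so E′ = E + 2E = 3E = 90.
Each original face survives and each original vertex becomes one new face: F′ = F + V = 32.

60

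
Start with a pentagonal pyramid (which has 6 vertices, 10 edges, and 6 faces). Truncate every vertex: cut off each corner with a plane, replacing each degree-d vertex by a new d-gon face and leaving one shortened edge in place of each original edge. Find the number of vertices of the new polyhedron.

20

Truncation replaces each original edge-end by a new vertex, so V′ = 2E = 20.
Each original edge survives, and each old vertex of degree d contributes d new edges; summing degrees gives Σd = 2E, so E′ = E + 2E = 3E = 30.
Each original face survives and each original vertex becomes one new face: F′ = F + V = 12.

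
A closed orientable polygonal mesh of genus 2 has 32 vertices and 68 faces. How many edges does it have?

For a closed orientable surface of genus 2, χ = 2 − 2·2 = -2.
E = V + F − (-2) = 32 + 68 − (-2) = 102.

102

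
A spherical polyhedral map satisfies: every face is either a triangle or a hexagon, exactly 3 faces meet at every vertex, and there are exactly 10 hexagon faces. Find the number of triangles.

4

Let x be the number of triangles; then F = 10 + x.
Edge–face incidences: 2E = 6·10 + 3·x = 60 + 3x.
Every vertex has degree 3, so 3V = 2E.
Euler: V − E + F = 2 ⇒ (2E)/3 − E + (10 + x) = 2.
Multiply by 6: 2·(2E) − 3·(2E) + 6·(10 + x) = 12, i.e. 60 + 6x − (60 + 3x) = 12.
Collecting terms: 3x = 12, so x = 4.
Then 2E = 60 + 3·4 = 72, so E = 36, V = 2E/3 = 24, F = 10 + 4 = 14.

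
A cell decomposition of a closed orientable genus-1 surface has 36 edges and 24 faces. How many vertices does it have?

For a closed orientable surface of genus 1, χ = 2 − 2·1 = 0.
V = 0 + E − F = 0 + 36 − 24 = 12.

12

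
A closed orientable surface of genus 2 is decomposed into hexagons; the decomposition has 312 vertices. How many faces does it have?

157

χ = 2 − 2·2 = -2, and every face is a hexagon so 6F = 2E.
V − E + F = -2 with E = 6F/2 gives 312 − (6/2 − 1)·F = -2, so F = 157 and E = 471.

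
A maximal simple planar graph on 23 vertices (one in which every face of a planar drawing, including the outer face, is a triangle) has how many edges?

63

In a plane triangulation 3F = 2E and V − E + F = 2, so E = 3V − 6 = 3·23 − 6 = 63.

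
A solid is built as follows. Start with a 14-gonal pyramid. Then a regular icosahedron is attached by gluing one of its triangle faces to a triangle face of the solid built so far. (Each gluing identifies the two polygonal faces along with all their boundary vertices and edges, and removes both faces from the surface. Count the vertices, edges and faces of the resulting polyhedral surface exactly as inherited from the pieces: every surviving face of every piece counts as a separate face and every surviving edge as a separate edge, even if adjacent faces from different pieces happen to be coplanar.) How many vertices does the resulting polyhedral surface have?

A 14-gonal pyramid: V=15, E=28, F=15.
Attach a regular icosahedron (V=12, E=30, F=20) along a 3-gon: merge 3 vertices and 3 edges, delete both glued faces → V=24, E=55, F=33.
Check: V − E + F = 24 − 55 + 33 = 2.

24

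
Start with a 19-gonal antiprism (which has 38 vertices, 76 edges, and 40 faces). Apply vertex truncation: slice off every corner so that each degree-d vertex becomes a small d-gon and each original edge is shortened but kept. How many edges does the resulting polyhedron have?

Truncation replaces each original edge-end by a new vertex, so V′ = 2E = 152.
Each original edge survives, and each old vertex of degree d contributes d new edges; summing degrees gives Σd = 2E, so E′ = E + 2E = 3E = 228.
Each original face survives and each original vertex becomes one new face: F′ = F + V = 78.

228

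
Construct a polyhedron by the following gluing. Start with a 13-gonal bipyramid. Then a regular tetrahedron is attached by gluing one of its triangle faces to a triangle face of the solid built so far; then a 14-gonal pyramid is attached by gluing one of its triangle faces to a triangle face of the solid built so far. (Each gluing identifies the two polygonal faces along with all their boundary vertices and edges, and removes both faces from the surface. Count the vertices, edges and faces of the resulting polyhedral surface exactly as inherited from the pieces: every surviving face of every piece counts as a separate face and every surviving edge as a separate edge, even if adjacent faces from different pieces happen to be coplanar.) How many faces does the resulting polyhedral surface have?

41

A 13-gonal bipyramid: V=15, E=39, F=26.
Attach a regular tetrahedron (V=4, E=6, F=4) along a 3-gon: merge 3 vertices and 3 edges, delete both glued faces → V=16, E=42, F=28.
Attach a 14-gonal pyramid (V=15, E=28, F=15) along a 3-gon: merge 3 vertices and 3 edges, delete both glued faces → V=28, E=67, F=41.
Check: V − E + F = 28 − 67 + 41 = 2.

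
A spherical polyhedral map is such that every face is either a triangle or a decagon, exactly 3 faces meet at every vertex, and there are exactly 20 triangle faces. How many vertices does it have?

60

Let x be the number of decagons; then F = 20 + x.
Edge–face incidences: 2E = 3·20 + 10·x = 60 + 10x.
Every vertex has degree 3, so 3V = 2E.
Euler: V − E + F = 2 ⇒ (2E)/3 − E + (20 + x) = 2.
Multiply by 6: 2·(2E) − 3·(2E) + 6·(20 + x) = 12, i.e. 120 + 6x − (60 + 10x) = 12.
Collecting terms: −4x + 60 = 12, so −4x = −48, so x = 12.
Then 2E = 60 + 10·12 = 180, so E = 90, V = 2E/3 = 60, F = 20 + 12 = 32.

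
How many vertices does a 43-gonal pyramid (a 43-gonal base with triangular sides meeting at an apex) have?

44

A pyramid on an n-gon base has one n-gon and n triangles: V = 43 + 1 = 44, E = 2·43 = 86, F = 43 + 1 = 44.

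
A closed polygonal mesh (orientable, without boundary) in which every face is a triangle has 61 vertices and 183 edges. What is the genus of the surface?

Every face is a triangle and each edge borders two faces, so 3F = 2·183, giving F = 122.
χ = V − E + F = 61 − 183 + 122 = 0.
For a closed orientable surface χ = 2 − 2g, so g = (2 − (0))/2 = 1.

1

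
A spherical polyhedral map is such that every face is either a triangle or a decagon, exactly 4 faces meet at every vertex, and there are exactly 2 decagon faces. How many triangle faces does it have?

Let x be the number of triangles; then F = 2 + x.
Edge–face incidences: 2E = 10·2 + 3·x = 20 + 3x.
Every vertex has degree 4, so 4V = 2E.
Euler: V − E + F = 2 ⇒ (2E)/4 − E + (2 + x) = 2.
Multiply by 8: 2·(2E) − 4·(2E) + 8·(2 + x) = 16, i.e. 16 + 8x − 2·(20 + 3x) = 16.
Collecting terms: 2x − 24 = 16, so 2x = 40, so x = 20.
Then 2E = 20 + 3·20 = 80, so E = 40, V = 2E/4 = 20, F = 2 + 20 = 22.

20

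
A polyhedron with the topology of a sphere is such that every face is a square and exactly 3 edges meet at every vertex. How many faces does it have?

6

Each face has 4 edges and each edge borders two faces, so 2E = 4F.
Each vertex has degree 3, so 3V = 2E and hence V = 4F/3.
Euler: V − E + F = 2 ⇒ (4F/3) − (4F/2) + F = 2.
Multiply by 6: (8 − 12 + 6)F = 12, i.e. 2F = 12.
So F = 6, E = 4·6/2 = 12, V = 4·6/3 = 8.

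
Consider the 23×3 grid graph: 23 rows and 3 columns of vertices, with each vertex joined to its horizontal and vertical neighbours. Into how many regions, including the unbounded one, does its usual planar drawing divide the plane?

The grid has V = 23·3 = 69 vertices and E = 23·2 + 3·22 = 112 edges.
F = 2 − V + E = 2 − 69 + 112 = 45.

45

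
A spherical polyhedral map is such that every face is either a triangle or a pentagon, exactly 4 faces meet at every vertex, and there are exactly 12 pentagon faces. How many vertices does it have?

Let x be the number of triangles; then F = 12 + x.
Edge–face incidences: 2E = 5·12 + 3·x = 60 + 3x.
Every vertex has degree 4, so 4V = 2E.
Euler: V − E + F = 2 ⇒ (2E)/4 − E + (12 + x) = 2.
Multiply by 8: 2·(2E) − 4·(2E) + 8·(12 + x) = 16, i.e. 96 + 8x − 2·(60 + 3x) = 16.
Collecting terms: 2x − 24 = 16, so 2x = 40, so x = 20.
Then 2E = 60 + 3·20 = 120, so E = 60, V = 2E/4 = 30, F = 12 + 20 = 32.

30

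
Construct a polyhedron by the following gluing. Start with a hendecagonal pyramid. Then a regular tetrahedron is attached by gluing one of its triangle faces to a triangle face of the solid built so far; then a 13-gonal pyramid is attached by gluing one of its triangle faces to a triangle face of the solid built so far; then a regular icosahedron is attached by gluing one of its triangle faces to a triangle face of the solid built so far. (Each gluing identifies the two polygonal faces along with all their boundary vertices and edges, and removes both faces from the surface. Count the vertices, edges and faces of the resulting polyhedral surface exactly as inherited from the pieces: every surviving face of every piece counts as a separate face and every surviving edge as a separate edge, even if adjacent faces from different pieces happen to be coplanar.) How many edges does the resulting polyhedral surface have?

A hendecagonal pyramid: V=12, E=22, F=12.
Attach a regular tetrahedron (V=4, E=6, F=4) along a 3-gon: merge 3 vertices and 3 edges, delete both glued faces → V=13, E=25, F=14.
Attach a 13-gonal pyramid (V=14, E=26, F=14) along a 3-gon: merge 3 vertices and 3 edges, delete both glued faces → V=24, E=48, F=26.
Attach a regular icosahedron (V=12, E=30, F=20) along a 3-gon: merge 3 vertices and 3 edges, delete both glued faces → V=33, E=75, F=44.
Check: V − E + F = 33 − 75 + 44 = 2.

75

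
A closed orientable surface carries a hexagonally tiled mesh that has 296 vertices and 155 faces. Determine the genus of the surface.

Every face is a hexagon, so 2E = 6·155 = 930, giving E = 465.
χ = V − E + F = 296 − 465 + 155 = -14.
For a closed orientable surface χ = 2 − 2g, so g = (2 − (-14))/2 = 8.

8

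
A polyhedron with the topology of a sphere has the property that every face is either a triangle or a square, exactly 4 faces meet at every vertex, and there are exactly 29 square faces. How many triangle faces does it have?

Let x be the number of triangles; then F = 29 + x.
Edge–face incidences: 2E = 4·29 + 3·x = 116 + 3x.
Every vertex has degree 4, so 4V = 2E.
Euler: V − E + F = 2 ⇒ (2E)/4 − E + (29 + x) = 2.
Multiply by 8: 2·(2E) − 4·(2E) + 8·(29 + x) = 16, i.e. 232 + 8x − 2·(116 + 3x) = 16.
Collecting terms: 2x = 16, so x = 8.
Then 2E = 116 + 3·8 = 140, so E = 70, V = 2E/4 = 35, F = 29 + 8 = 37.

8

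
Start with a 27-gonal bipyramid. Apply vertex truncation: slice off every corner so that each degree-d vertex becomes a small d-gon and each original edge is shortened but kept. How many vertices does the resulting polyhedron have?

162

The base solid has V = 29, E = 81, F = 54.
Truncation replaces each original edge-end by a new vertex, so V′ = 2E = 162.
Each original edge survives, and each old vertex of degree d contributes d new edges; summing degrees gives Σd = 2E, so E′ = E + 2E = 3E = 243.
Each original face survives and each original vertex becomes one new face: F′ = F + V = 83.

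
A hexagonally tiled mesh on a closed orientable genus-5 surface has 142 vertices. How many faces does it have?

75

χ = 2 − 2·5 = -8, and every face is a hexagon so 6F = 2E.
V − E + F = -8 with E = 6F/2 gives 142 − (6/2 − 1)·F = -8, so F = 75 and E = 225.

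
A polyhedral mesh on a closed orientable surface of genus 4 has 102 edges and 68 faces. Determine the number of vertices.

For a closed orientable surface of genus 4, χ = 2 − 2·4 = -6.
V = -6 + E − F = -6 + 102 − 68 = 28.

28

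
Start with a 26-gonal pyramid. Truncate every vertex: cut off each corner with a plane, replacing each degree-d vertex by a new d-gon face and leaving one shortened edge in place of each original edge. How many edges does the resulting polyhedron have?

156

The base solid has V = 27, E = 52, F = 27.
Truncation replaces each original edge-end by a new vertex, so V′ = 2E = 104.
Each original edge survives, and each old vertex of degree d contributes d new edges; summing degrees gives Σd = 2E, so E′ = E + 2E = 3E = 156.
Each original face survives and each original vertex becomes one new face: F′ = F + V = 54.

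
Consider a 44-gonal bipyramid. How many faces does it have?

A bipyramid over an n-gon has 2n triangular faces and n + 2 vertices: V = 44 + 2 = 46, E = 3·44 = 132, F = 2·44 = 88.

88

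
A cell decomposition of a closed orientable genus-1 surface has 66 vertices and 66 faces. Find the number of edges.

For a closed orientable surface of genus 1, χ = 2 − 2·1 = 0.
E = V + F − (0) = 66 + 66 − (0) = 132.

132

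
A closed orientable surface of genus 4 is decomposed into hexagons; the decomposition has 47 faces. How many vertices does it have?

χ = 2 − 2·4 = -6, and every face is a hexagon so 6F = 2E.
E = 6·47/2 = 141. Then V = -6 + E − F = -6 + 141 − 47 = 88.

88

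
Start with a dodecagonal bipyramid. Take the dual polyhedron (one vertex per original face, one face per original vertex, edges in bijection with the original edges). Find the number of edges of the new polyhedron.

36

The base solid has V = 14, E = 36, F = 24.
The dual swaps V and F and preserves E: V′ = F = 24, E′ = E = 36, F′ = V = 14.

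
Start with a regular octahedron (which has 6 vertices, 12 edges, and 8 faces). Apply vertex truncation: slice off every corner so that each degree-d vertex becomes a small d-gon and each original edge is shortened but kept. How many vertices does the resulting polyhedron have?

24

Truncation replaces each original edge-end by a new vertex, so V′ = 2E = 24.
Each original edge survives, and each old vertex of degree d contributes d new edges; summing degrees gives Σd = 2E, so E′ = E + 2E = 3E = 36.
Each original face survives and each original vertex becomes one new face: F′ = F + V = 14.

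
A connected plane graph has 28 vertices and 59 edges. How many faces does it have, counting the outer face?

Euler's formula for a connected plane graph: V − E + F = 2, so F = 2 − 28 + 59 = 33.

33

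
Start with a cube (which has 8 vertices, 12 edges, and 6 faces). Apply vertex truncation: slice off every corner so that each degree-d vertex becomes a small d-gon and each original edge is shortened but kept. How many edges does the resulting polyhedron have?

Truncation replaces each original edge-end by a new vertex, so V′ = 2E = 24.
Each original edge survives, and each old vertex of degree d contributes d new edges; summing degrees gives Σd = 2E, so E′ = E + 2E = 3E = 36.
Each original face survives and each original vertex becomes one new face: F′ = F + V = 14.

36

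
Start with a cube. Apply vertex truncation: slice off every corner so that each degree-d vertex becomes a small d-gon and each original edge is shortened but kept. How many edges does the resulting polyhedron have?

36

The base solid has V = 8, E = 12, F = 6.
Truncation replaces each original edge-end by a new vertex, so V′ = 2E = 24.
Each original edge survives, and each old vertex of degree d contributes d new edges; summing degrees gives Σd = 2E, so E′ = E + 2E = 3E = 36.
Each original face survives and each original vertex becomes one new face: F′ = F + V = 14.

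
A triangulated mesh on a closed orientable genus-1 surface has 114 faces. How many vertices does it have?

57

χ = 2 − 2·1 = 0, and every face is a triangle so 3F = 2E.
E = 3·114/2 = 171. Then V = 0 + E − F = 0 + 171 − 114 = 57.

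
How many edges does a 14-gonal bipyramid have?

A bipyramid over an n-gon has 2n triangular faces and n + 2 vertices: V = 14 + 2 = 16, E = 3·14 = 42, F = 2·14 = 28.
Check: V − E + F = 16 − 42 + 28 = 2.

42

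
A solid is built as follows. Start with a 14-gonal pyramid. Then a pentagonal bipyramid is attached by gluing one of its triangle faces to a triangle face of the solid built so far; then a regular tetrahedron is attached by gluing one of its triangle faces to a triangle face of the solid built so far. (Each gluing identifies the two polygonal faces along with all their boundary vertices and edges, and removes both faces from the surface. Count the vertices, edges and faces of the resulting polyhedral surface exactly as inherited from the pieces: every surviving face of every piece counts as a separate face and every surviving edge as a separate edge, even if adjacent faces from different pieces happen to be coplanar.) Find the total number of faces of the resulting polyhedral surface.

25

A 14-gonal pyramid: V=15, E=28, F=15.
Attach a pentagonal bipyramid (V=7, E=15, F=10) along a 3-gon: merge 3 vertices and 3 edges, delete both glued faces → V=19, E=40, F=23.
Attach a regular tetrahedron (V=4, E=6, F=4) along a 3-gon: merge 3 vertices and 3 edges, delete both glued faces → V=20, E=43, F=25.
Check: V − E + F = 20 − 43 + 25 = 2.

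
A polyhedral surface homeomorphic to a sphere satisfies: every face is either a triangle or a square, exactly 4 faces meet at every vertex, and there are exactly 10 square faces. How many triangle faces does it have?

Let x be the number of triangles; then F = 10 + x.
Edge–face incidences: 2E = 4·10 + 3·x = 40 + 3x.
Every vertex has degree 4, so 4V = 2E.
Euler: V − E + F = 2 ⇒ (2E)/4 − E + (10 + x) = 2.
Multiply by 8: 2·(2E) − 4·(2E) + 8·(10 + x) = 16, i.e. 80 + 8x − 2·(40 + 3x) = 16.
Collecting terms: 2x = 16, so x = 8.
Then 2E = 40 + 3·8 = 64, so E = 32, V = 2E/4 = 16, F = 10 + 8 = 18.

8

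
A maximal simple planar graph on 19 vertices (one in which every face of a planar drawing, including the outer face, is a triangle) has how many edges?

51

In a plane triangulation 3F = 2E and V − E + F = 2, so E = 3V − 6 = 3·19 − 6 = 51.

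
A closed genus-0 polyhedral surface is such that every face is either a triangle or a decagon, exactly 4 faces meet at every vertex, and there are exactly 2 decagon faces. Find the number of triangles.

20

Let x be the number of triangles; then F = 2 + x.
Edge–face incidences: 2E = 10·2 + 3·x = 20 + 3x.
Every vertex has degree 4, so 4V = 2E.
Euler: V − E + F = 2 ⇒ (2E)/4 − E + (2 + x) = 2.
Multiply by 8: 2·(2E) − 4·(2E) + 8·(2 + x) = 16, i.e. 16 + 8x − 2·(20 + 3x) = 16.
Collecting terms: 2x − 24 = 16, so 2x = 40, so x = 20.
Then 2E = 20 + 3·20 = 80, so E = 40, V = 2E/4 = 20, F = 2 + 20 = 22.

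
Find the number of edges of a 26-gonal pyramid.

52

A pyramid on an n-gon base has one n-gon and n triangles: V = 26 + 1 = 27, E = 2·26 = 52, F = 26 + 1 = 27.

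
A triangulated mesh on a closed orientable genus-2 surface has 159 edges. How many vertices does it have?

51

χ = 2 − 2·2 = -2, and every face is a triangle so 3F = 2E.
F = 2E/3 = 106. Then V = -2 + E − F = -2 + 159 − 106 = 51.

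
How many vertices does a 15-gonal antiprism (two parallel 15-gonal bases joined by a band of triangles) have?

30

An antiprism on an n-gon has two n-gon caps and 2n triangles: V = 2·15 = 30, E = 4·15 = 60, F = 2·15 + 2 = 32.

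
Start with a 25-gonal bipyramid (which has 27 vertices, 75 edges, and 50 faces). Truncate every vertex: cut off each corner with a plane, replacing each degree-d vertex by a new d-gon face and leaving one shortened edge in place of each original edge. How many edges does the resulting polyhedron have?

Truncation replaces each original edge-end by a new vertex, so V′ = 2E = 150.
Each original edge survives, and each old vertex of degree d contributes d new edges; summing degrees gives Σd = 2E, so E′ = E + 2E = 3E = 225.
Each original face survives and each original vertex becomes one new face: F′ = F + V = 77.

225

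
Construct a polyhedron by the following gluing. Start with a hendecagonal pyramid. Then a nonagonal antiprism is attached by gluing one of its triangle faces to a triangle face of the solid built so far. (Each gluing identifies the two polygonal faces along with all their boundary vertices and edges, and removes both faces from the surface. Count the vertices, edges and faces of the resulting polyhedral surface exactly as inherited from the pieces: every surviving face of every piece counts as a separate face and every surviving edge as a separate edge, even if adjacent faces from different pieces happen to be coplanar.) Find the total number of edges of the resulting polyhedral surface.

A hendecagonal pyramid: V=12, E=22, F=12.
Attach a nonagonal antiprism (V=18, E=36, F=20) along a 3-gon: merge 3 vertices and 3 edges, delete both glued faces → V=27, E=55, F=30.
Check: V − E + F = 27 − 55 + 30 = 2.

55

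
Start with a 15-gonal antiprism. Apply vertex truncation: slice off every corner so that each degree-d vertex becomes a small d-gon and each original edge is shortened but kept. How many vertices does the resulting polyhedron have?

The base solid has V = 30, E = 60, F = 32.
Truncation replaces each original edge-end by a new vertex, so V′ = 2E = 120.
Each original edge survives, and each old vertex of degree d contributes d new edges; summing degrees gives Σd = 2E, so E′ = E + 2E = 3E = 180.
Each original face survives and each original vertex becomes one new face: F′ = F + V = 62.

120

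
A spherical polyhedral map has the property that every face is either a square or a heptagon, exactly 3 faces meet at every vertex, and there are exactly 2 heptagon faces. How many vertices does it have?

Let x be the number of squares; then F = 2 + x.
Edge–face incidences: 2E = 7·2 + 4·x = 14 + 4x.
Every vertex has degree 3, so 3V = 2E.
Euler: V − E + F = 2 ⇒ (2E)/3 − E + (2 + x) = 2.
Multiply by 6: 2·(2E) − 3·(2E) + 6·(2 + x) = 12, i.e. 12 + 6x − (14 + 4x) = 12.
Collecting terms: 2x − 2 = 12, so 2x = 14, so x = 7.
Then 2E = 14 + 4·7 = 42, so E = 21, V = 2E/3 = 14, F = 2 + 7 = 9.

14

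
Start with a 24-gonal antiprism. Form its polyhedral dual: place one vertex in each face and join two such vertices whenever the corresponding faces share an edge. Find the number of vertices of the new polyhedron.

50

The base solid has V = 48, E = 96, F = 50.
The dual swaps V and F and preserves E: V′ = F = 50, E′ = E = 96, F′ = V = 48.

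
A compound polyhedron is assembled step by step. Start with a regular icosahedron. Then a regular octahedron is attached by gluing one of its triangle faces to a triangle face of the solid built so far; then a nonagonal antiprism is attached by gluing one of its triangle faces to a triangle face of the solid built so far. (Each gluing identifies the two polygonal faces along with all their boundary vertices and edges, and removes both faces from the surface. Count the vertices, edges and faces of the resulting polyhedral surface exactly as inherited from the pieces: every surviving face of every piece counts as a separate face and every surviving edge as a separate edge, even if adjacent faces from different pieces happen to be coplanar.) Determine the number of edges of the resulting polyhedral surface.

A regular icosahedron: V=12, E=30, F=20.
Attach a regular octahedron (V=6, E=12, F=8) along a 3-gon: merge 3 vertices and 3 edges, delete both glued faces → V=15, E=39, F=26.
Attach a nonagonal antiprism (V=18, E=36, F=20) along a 3-gon: merge 3 vertices and 3 edges, delete both glued faces → V=30, E=72, F=44.
Check: V − E + F = 30 − 72 + 44 = 2.

72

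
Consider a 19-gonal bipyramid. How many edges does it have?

A bipyramid over an n-gon has 2n triangular faces and n + 2 vertices: V = 19 + 2 = 21, E = 3·19 = 57, F = 2·19 = 38.

57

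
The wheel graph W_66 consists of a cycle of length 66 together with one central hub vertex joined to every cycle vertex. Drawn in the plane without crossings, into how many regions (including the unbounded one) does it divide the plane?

67

W_66 has V = 66 + 1 = 67 vertices and E = 2·66 = 132 edges.
By Euler's formula F = 2 − V + E = 2 − 67 + 132 = 67.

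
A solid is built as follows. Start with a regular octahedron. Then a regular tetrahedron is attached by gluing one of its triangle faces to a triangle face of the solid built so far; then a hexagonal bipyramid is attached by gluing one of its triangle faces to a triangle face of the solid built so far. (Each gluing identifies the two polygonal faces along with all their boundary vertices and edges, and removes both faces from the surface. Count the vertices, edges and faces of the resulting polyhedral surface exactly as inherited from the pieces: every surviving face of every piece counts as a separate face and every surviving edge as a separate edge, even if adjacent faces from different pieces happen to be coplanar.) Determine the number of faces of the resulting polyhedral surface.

20

A regular octahedron: V=6, E=12, F=8.
Attach a regular tetrahedron (V=4, E=6, F=4) along a 3-gon: merge 3 vertices and 3 edges, delete both glued faces → V=7, E=15, F=10.
Attach a hexagonal bipyramid (V=8, E=18, F=12) along a 3-gon: merge 3 vertices and 3 edges, delete both glued faces → V=12, E=30, F=20.
Check: V − E + F = 12 − 30 + 20 = 2.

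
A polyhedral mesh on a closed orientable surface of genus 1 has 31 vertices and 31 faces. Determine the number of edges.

For a closed orientable surface of genus 1, χ = 2 − 2·1 = 0.
E = V + F − (0) = 31 + 31 − (0) = 62.

62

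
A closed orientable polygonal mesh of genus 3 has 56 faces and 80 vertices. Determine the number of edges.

For a closed orientable surface of genus 3, χ = 2 − 2·3 = -4.
E = V + F − (-4) = 80 + 56 − (-4) = 140.

140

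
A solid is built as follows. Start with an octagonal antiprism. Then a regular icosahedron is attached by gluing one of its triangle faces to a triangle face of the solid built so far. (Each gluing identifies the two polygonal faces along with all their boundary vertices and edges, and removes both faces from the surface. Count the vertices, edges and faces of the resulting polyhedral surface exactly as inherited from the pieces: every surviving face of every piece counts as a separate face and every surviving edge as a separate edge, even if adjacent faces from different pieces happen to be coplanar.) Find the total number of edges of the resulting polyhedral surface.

59

An octagonal antiprism: V=16, E=32, F=18.
Attach a regular icosahedron (V=12, E=30, F=20) along a 3-gon: merge 3 vertices and 3 edges, delete both glued faces → V=25, E=59, F=36.
Check: V − E + F = 25 − 59 + 36 = 2.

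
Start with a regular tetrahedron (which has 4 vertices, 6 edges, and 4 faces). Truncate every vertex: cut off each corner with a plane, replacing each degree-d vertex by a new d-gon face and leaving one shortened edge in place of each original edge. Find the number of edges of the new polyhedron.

Truncation replaces each original edge-end by a new vertex, so V′ = 2E = 12.
Each original edge survives, and each old vertex of degree d contributes d new edges; summing degrees gives Σd = 2E, so E′ = E + 2E = 3E = 18.
Each original face survives and each original vertex becomes one new face: F′ = F + V = 8.

18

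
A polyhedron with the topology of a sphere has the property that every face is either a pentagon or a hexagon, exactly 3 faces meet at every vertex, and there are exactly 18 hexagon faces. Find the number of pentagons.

12

Let x be the number of pentagons; then F = 18 + x.
Edge–face incidences: 2E = 6·18 + 5·x = 108 + 5x.
Every vertex has degree 3, so 3V = 2E.
Euler: V − E + F = 2 ⇒ (2E)/3 − E + (18 + x) = 2.
Multiply by 6: 2·(2E) − 3·(2E) + 6·(18 + x) = 12, i.e. 108 + 6x − (108 + 5x) = 12.
Collecting terms: x = 12.
Then 2E = 108 + 5·12 = 168, so E = 84, V = 2E/3 = 56, F = 18 + 12 = 30.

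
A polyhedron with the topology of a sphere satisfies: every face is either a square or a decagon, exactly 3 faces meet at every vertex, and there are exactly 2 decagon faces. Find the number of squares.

Let x be the number of squares; then F = 2 + x.
Edge–face incidences: 2E = 10·2 + 4·x = 20 + 4x.
Every vertex has degree 3, so 3V = 2E.
Euler: V − E + F = 2 ⇒ (2E)/3 − E + (2 + x) = 2.
Multiply by 6: 2·(2E) − 3·(2E) + 6·(2 + x) = 12, i.e. 12 + 6x − (20 + 4x) = 12.
Collecting terms: 2x − 8 = 12, so 2x = 20, so x = 10.
Then 2E = 20 + 4·10 = 60, so E = 30, V = 2E/3 = 20, F = 2 + 10 = 12.

10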